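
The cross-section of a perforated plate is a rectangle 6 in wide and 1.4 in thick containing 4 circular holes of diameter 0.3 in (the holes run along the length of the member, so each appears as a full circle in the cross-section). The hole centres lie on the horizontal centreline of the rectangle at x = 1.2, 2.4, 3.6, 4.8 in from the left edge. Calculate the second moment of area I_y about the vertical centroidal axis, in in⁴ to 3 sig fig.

Treat the section as a set of non-overlapping primitives; coordinates are from the bounding-box lower-left.
Plate: 6 × 1.4, A = 8.4 in², x = 3 in, Ī = 25.2 in⁴.
Hole 1 (subtracted): ⌀0.3, A = 0.070686 in², x = 1.2 in, Ī = 0.00039761 in⁴.
Hole 2 (subtracted): ⌀0.3, A = 0.070686 in², x = 2.4 in, Ī = 0.00039761 in⁴.
Hole 3 (subtracted): ⌀0.3, A = 0.070686 in², x = 3.6 in, Ī = 0.00039761 in⁴.
Hole 4 (subtracted): ⌀0.3, A = 0.070686 in², x = 4.8 in, Ī = 0.00039761 in⁴.
By symmetry the centroid is at mid-width, x̄ = 3 in.
Transfer each piece to the vertical centroidal axis using Ī + A·d² with d = x − 3:
  plate: d = 0 in → contributes +25.2 in⁴
  hole 1: d = -1.8 in → contributes −0.22942 in⁴
  hole 2: d = -0.6 in → contributes −0.025845 in⁴
  hole 3: d = 0.6 in → contributes −0.025845 in⁴
  hole 4: d = 1.8 in → contributes −0.22942 in⁴
Total I = 24.689 in⁴.

I_y ≈ 24.7 in⁴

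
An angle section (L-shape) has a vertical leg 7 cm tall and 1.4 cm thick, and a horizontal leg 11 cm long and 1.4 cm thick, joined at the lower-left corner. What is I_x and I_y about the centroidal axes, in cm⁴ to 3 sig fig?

Decompose the section into non-overlapping parts with the origin at the bottom-left of its bounding rectangle.
Vertical leg: 1.4 × 7, A = 9.8 cm², y = 3.5 cm, Ī = 40.017 cm⁴.
Horizontal leg (remainder): 9.6 × 1.4, A = 13.44 cm², y = 0.7 cm, Ī = 2.1952 cm⁴.
Centroid: ȳ = ΣA·y / ΣA = 1.8807 cm.
Transfer each piece to the centroidal x-axis using Ī + A·d² with d = y − 1.8807:
  vertical leg: d = 1.6193 cm → contributes +65.713 cm⁴
  horizontal leg (remainder): d = -1.1807 cm → contributes +20.932 cm⁴
Total I = 86.645 cm⁴.
For the y-axis: x̄ = 3.8807 cm.
Repeating about the centroidal y-axis gives I_y = 276.26 cm⁴.

I_x ≈ 86.6 cm⁴, I_y ≈ 276 cm⁴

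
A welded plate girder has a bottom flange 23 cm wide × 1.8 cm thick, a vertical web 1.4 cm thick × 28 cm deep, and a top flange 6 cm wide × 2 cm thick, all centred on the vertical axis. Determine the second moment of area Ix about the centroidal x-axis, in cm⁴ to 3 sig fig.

Split into non-overlapping primitives; take the origin at the lower-left of the bounding box.
Bottom plate: 23 × 1.8, A = 41.4 cm², y = 0.9 cm, Ī = 11.178 cm⁴.
Web plate: 1.4 × 28, A = 39.2 cm², y = 15.8 cm, Ī = 2561.1 cm⁴.
Top plate: 6 × 2, A = 12 cm², y = 30.8 cm, Ī = 4 cm⁴.
Centroid: ȳ = ΣA·y / ΣA = 11.082 cm.
Transfer each piece to the centroidal x-axis using Ī + A·d² with d = y − 11.082:
  bottom plate: d = -10.182 cm → contributes +4303.5 cm⁴
  web plate: d = 4.7177 cm → contributes +3433.5 cm⁴
  top plate: d = 19.718 cm → contributes +4669.5 cm⁴
Total I = 12 406 cm⁴.

Ix ≈ 1.24 × 10⁴ cm⁴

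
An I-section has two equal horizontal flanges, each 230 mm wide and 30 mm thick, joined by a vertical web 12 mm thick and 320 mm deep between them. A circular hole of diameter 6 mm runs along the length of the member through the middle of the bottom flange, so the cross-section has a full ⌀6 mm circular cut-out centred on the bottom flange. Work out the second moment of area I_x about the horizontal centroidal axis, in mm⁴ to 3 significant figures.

I_x ≈ 4.56 × 10⁸ mm⁴

Decompose the section into non-overlapping parts with the origin at the bottom-left of its bounding rectangle.
Bottom flange: 230 × 30, A = 6 900 mm², y = 15 mm, Ī = 517 500 mm⁴.
Web: 12 × 320, A = 3 840 mm², y = 190 mm, Ī = 32 768 000 mm⁴.
Top flange: 230 × 30, A = 6 900 mm², y = 365 mm, Ī = 517 500 mm⁴.
Hole (subtracted): ⌀6, A = 28.274 mm², y = 15 mm, Ī = 63.617 mm⁴.
Centroid: ȳ = ΣA·y / ΣA = 190.28 mm.
Transfer each piece to the horizontal centroidal axis using Ī + A·d² with d = y − 190.28:
  bottom flange: d = -175.28 mm → contributes +212 509 038 mm⁴
  web: d = -0.28095 mm → contributes +32 768 303 mm⁴
  top flange: d = 174.72 mm → contributes +211 152 051 mm⁴
  hole: d = -175.28 mm → contributes −868 748 mm⁴
Total I = 455 560 645 mm⁴.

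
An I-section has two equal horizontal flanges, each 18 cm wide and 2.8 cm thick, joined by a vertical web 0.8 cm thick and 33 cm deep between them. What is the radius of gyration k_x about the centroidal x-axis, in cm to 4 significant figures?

k_x ≈ 16.53 cm

Break the section into simple shapes (no overlaps), measuring from the bottom-left corner of the bounding box.
Bottom flange: 18 × 2.8, A = 50.4 cm², y = 1.4 cm, Ī = 32.928 cm⁴.
Web: 0.8 × 33, A = 26.4 cm², y = 19.3 cm, Ī = 2395.8 cm⁴.
Top flange: 18 × 2.8, A = 50.4 cm², y = 37.2 cm, Ī = 32.928 cm⁴.
By symmetry the centroid is at mid-height, ȳ = 19.3 cm.
Transfer each piece to the centroidal x-axis using Ī + A·d² with d = y − 19.3:
  bottom flange: d = -17.9 cm → contributes +16181.6 cm⁴
  web: d = 0 cm → contributes +2395.8 cm⁴
  top flange: d = 17.9 cm → contributes +16181.6 cm⁴
Total I = 34 759 cm⁴.
Radius of gyration: k = √(I/A) = √(34 759 / 127.2) = 16.5307 cm.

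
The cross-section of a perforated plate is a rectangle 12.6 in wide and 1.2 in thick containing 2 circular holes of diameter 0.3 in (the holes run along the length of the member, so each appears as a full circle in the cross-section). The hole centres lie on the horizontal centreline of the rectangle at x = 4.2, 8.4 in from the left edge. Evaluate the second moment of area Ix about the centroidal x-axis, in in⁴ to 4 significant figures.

Treat the section as a set of non-overlapping primitives; coordinates are from the bounding-box lower-left.
Plate: 12.6 × 1.2, A = 15.12 in², y = 0.6 in, Ī = 1.8144 in⁴.
Hole 1 (subtracted): ⌀0.3, A = 0.0706858 in², y = 0.6 in, Ī = 0.000397608 in⁴.
Hole 2 (subtracted): ⌀0.3, A = 0.0706858 in², y = 0.6 in, Ī = 0.000397608 in⁴.
By symmetry the centroid is at mid-height, ȳ = 0.6 in.
All pieces are centred on the centroidal x-axis, so I = ΣĪ (holes subtracted) = 1.8136 in⁴.

Ix ≈ 1.814 in⁴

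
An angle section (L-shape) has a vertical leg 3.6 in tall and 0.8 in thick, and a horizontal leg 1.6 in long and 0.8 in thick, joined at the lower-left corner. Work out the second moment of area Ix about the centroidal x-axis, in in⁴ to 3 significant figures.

Treat the section as a set of non-overlapping primitives; coordinates are from the bounding-box lower-left.
Vertical leg: 0.8 × 3.6, A = 2.88 in², y = 1.8 in, Ī = 3.1104 in⁴.
Horizontal leg (remainder): 0.8 × 0.8, A = 0.64 in², y = 0.4 in, Ī = 0.034133 in⁴.
Centroid: ȳ = ΣA·y / ΣA = 1.5455 in.
Transfer each piece to the centroidal x-axis using Ī + A·d² with d = y − 1.5455:
  vertical leg: d = 0.25455 in → contributes +3.297 in⁴
  horizontal leg (remainder): d = -1.1455 in → contributes +0.87386 in⁴
Total I = 4.1709 in⁴.

Ix ≈ 4.17 in⁴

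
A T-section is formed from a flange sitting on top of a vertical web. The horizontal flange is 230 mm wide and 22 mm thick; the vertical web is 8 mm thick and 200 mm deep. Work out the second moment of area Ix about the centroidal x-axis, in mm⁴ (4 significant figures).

Ix ≈ 2.052 × 10⁷ mm⁴

Treat the section as a set of non-overlapping primitives; coordinates are from the bounding-box lower-left.
Flange: 230 × 22, A = 5 060 mm², y = 211 mm, Ī = 204 087 mm⁴.
Web: 8 × 200, A = 1 600 mm², y = 100 mm, Ī = 5 333 333 mm⁴.
Centroid: ȳ = ΣA·y / ΣA = 184.333 mm.
Transfer each piece to the centroidal x-axis using Ī + A·d² with d = y − 184.333:
  flange: d = 26.6667 mm → contributes +3 802 309 mm⁴
  web: d = -84.3333 mm → contributes +16 712 711 mm⁴
Total I = 20 515 020 mm⁴.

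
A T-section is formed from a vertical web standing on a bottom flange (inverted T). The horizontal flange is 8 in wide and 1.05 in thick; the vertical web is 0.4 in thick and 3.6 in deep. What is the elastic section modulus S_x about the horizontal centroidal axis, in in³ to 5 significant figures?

S_x ≈ 2.3705 in³

Split into non-overlapping primitives; take the origin at the lower-left of the bounding box.
Flange: 8 × 1.05, A = 8.4 in², y = 0.525 in, Ī = 0.77175 in⁴.
Web: 0.4 × 3.6, A = 1.44 in², y = 2.85 in, Ī = 1.5552 in⁴.
Centroid: ȳ = ΣA·y / ΣA = 0.8652439 in.
Transfer each piece to the horizontal centroidal axis using Ī + A·d² with d = y − 0.8652439:
  flange: d = -0.3402439 in → contributes +1.744184 in⁴
  web: d = 1.984756 in → contributes +7.22773 in⁴
Total I = 8.971913 in⁴.
Extreme fibre distance c = 3.784756 in; S = I/c = 2.370539 in³.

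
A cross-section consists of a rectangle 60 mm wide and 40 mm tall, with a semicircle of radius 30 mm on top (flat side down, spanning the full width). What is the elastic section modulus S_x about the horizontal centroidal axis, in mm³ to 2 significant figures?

S_x ≈ 3.6 × 10⁴ mm³

Decompose the section into non-overlapping parts with the origin at the bottom-left of its bounding rectangle.
Rectangular body: 60 × 40, A = 2 400 mm², y = 20 mm, Ī = 320 000 mm⁴.
Semicircular cap: semicircle r = 30, A = 1 414 mm², y = 52.73 mm, Ī = 88 903 mm⁴.
Centroid: ȳ = ΣA·y / ΣA = 32.13 mm.
Transfer each piece to the horizontal centroidal axis using Ī + A·d² with d = y − 32.13:
  rectangular body: d = -12.13 mm → contributes +673 342 mm⁴
  semicircular cap: d = 20.6 mm → contributes +688 754 mm⁴
Total I = 1 362 096 mm⁴.
Extreme fibre distance c = 37.87 mm; S = I/c = 35 971 mm³.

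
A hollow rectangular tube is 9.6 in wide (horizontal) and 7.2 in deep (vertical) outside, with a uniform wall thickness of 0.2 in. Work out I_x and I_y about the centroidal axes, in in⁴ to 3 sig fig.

I_x ≈ 57.5 in⁴, I_y ≈ 89.6 in⁴

Treat the section as a set of non-overlapping primitives; coordinates are from the bounding-box lower-left.
Outer rectangle: 9.6 × 7.2, A = 69.12 in², y = 3.6 in, Ī = 298.6 in⁴.
Inner void (subtracted): 9.2 × 6.8, A = 62.56 in², y = 3.6 in, Ī = 241.06 in⁴.
By symmetry the centroid is at mid-height, ȳ = 3.6 in.
All pieces are centred on the centroidal x-axis, so I = ΣĪ (holes subtracted) = 57.534 in⁴.
Repeating about the centroidal y-axis gives I_y = 89.585 in⁴.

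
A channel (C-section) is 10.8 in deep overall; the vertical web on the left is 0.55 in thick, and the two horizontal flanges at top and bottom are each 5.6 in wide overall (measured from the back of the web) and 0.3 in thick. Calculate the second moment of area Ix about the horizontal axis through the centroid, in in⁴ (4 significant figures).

Ix ≈ 141.3 in⁴

Treat the section as a set of non-overlapping primitives; coordinates are from the bounding-box lower-left.
Web: 0.55 × 10.8, A = 5.94 in², y = 5.4 in, Ī = 57.7368 in⁴.
Top flange (beyond web): 5.05 × 0.3, A = 1.515 in², y = 10.65 in, Ī = 0.0113625 in⁴.
Bottom flange (beyond web): 5.05 × 0.3, A = 1.515 in², y = 0.15 in, Ī = 0.0113625 in⁴.
By symmetry the centroid is at mid-height, ȳ = 5.4 in.
Transfer each piece to the horizontal axis through the centroid using Ī + A·d² with d = y − 5.4:
  web: d = 0 in → contributes +57.7368 in⁴
  top flange (beyond web): d = 5.25 in → contributes +41.7686 in⁴
  bottom flange (beyond web): d = -5.25 in → contributes +41.7686 in⁴
Total I = 141.274 in⁴.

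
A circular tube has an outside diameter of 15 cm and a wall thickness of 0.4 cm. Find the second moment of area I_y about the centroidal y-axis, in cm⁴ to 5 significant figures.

Treat the section as a set of non-overlapping primitives; coordinates are from the bounding-box lower-left.
Outer circle: ⌀15, A = 176.7146 cm², x = 7.5 cm, Ī = 2485.049 cm⁴.
Bore (subtracted): ⌀14.2, A = 158.3677 cm², x = 7.5 cm, Ī = 1995.829 cm⁴.
By symmetry the centroid is at mid-width, x̄ = 7.5 cm.
All pieces are centred on the centroidal y-axis, so I = ΣĪ (holes subtracted) = 489.2201 cm⁴.

I_y ≈ 489.22 cm⁴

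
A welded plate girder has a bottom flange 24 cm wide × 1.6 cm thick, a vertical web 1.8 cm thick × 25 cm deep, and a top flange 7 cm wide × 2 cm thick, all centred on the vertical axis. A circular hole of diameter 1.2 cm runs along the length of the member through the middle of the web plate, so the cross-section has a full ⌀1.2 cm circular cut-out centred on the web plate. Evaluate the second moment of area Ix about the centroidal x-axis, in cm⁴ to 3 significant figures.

Treat the section as a set of non-overlapping primitives; coordinates are from the bounding-box lower-left.
Bottom plate: 24 × 1.6, A = 38.4 cm², y = 0.8 cm, Ī = 8.192 cm⁴.
Web plate: 1.8 × 25, A = 45 cm², y = 14.1 cm, Ī = 2343.8 cm⁴.
Top plate: 7 × 2, A = 14 cm², y = 27.6 cm, Ī = 4.6667 cm⁴.
Hole (subtracted): ⌀1.2, A = 1.131 cm², y = 14.1 cm, Ī = 0.10179 cm⁴.
Centroid: ȳ = ΣA·y / ΣA = 10.758 cm.
Transfer each piece to the centroidal x-axis using Ī + A·d² with d = y − 10.758:
  bottom plate: d = -9.9581 cm → contributes +3816.1 cm⁴
  web plate: d = 3.3419 cm → contributes +2846.3 cm⁴
  top plate: d = 16.842 cm → contributes +3975.8 cm⁴
  hole: d = 3.3419 cm → contributes −12.733 cm⁴
Total I = 10 625 cm⁴.

Ix ≈ 1.06 × 10⁴ cm⁴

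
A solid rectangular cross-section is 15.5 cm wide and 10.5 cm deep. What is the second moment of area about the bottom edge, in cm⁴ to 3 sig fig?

The section: 15.5 × 10.5, A = 162.75 cm², y = 5.25 cm, Ī = 1495.3 cm⁴.
Transfer it to the base of the section using Ī + A·d² with d = y − 0:
  the section: d = 5.25 cm → contributes +5981.1 cm⁴
Total I = 5981.1 cm⁴.

I_base ≈ 5980 cm⁴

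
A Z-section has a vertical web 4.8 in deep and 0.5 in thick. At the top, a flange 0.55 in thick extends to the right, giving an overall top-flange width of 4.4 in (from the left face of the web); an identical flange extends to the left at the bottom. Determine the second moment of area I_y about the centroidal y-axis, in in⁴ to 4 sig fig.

Treat the section as a set of non-overlapping primitives; coordinates are from the bounding-box lower-left.
Web: 0.5 × 4.8, A = 2.4 in², x = 4.15 in, Ī = 0.05 in⁴.
Top flange (beyond web): 3.9 × 0.55, A = 2.145 in², x = 6.35 in, Ī = 2.71879 in⁴.
Bottom flange (beyond web): 3.9 × 0.55, A = 2.145 in², x = 1.95 in, Ī = 2.71879 in⁴.
Centroid: x̄ = ΣA·x / ΣA = 4.15 in.
Transfer each piece to the centroidal y-axis using Ī + A·d² with d = x − 4.15:
  web: d = 0 in → contributes +0.05 in⁴
  top flange (beyond web): d = 2.2 in → contributes +13.1006 in⁴
  bottom flange (beyond web): d = -2.2 in → contributes +13.1006 in⁴
Total I = 26.2512 in⁴.

I_y ≈ 26.25 in⁴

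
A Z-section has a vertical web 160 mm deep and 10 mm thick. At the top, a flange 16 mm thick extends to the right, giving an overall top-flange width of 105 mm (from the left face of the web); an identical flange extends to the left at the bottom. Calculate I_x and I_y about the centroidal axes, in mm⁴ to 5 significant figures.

Decompose the section into non-overlapping parts with the origin at the bottom-left of its bounding rectangle.
Web: 10 × 160, A = 1 600 mm², y = 80 mm, Ī = 3 413 333 mm⁴.
Top flange (beyond web): 95 × 16, A = 1 520 mm², y = 152 mm, Ī = 32426.67 mm⁴.
Bottom flange (beyond web): 95 × 16, A = 1 520 mm², y = 8 mm, Ī = 32426.67 mm⁴.
Centroid: ȳ = ΣA·y / ΣA = 80 mm.
Transfer each piece to the centroidal x-axis using Ī + A·d² with d = y − 80:
  web: d = 0 mm → contributes +3 413 333 mm⁴
  top flange (beyond web): d = 72 mm → contributes +7 912 107 mm⁴
  bottom flange (beyond web): d = -72 mm → contributes +7 912 107 mm⁴
Total I = 19 237 547 mm⁴.
For the y-axis: x̄ = 100 mm.
Repeating about the centroidal y-axis gives I_y = 10 678 667 mm⁴.

I_x ≈ 1.9238 × 10⁷ mm⁴, I_y ≈ 1.0679 × 10⁷ mm⁴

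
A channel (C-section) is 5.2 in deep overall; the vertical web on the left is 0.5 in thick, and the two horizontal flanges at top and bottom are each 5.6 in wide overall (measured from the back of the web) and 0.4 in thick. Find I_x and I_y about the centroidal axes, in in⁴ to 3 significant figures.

I_x ≈ 29.4 in⁴, I_y ≈ 21.3 in⁴

Break the section into simple shapes (no overlaps), measuring from the bottom-left corner of the bounding box.
Web: 0.5 × 5.2, A = 2.6 in², y = 2.6 in, Ī = 5.8587 in⁴.
Top flange (beyond web): 5.1 × 0.4, A = 2.04 in², y = 5 in, Ī = 0.0272 in⁴.
Bottom flange (beyond web): 5.1 × 0.4, A = 2.04 in², y = 0.2 in, Ī = 0.0272 in⁴.
By symmetry the centroid is at mid-height, ȳ = 2.6 in.
Transfer each piece to the centroidal x-axis using Ī + A·d² with d = y − 2.6:
  web: d = 0 in → contributes +5.8587 in⁴
  top flange (beyond web): d = 2.4 in → contributes +11.778 in⁴
  bottom flange (beyond web): d = -2.4 in → contributes +11.778 in⁴
Total I = 29.414 in⁴.
For the y-axis: x̄ = 1.9602 in.
Repeating about the centroidal y-axis gives I_y = 21.348 in⁴.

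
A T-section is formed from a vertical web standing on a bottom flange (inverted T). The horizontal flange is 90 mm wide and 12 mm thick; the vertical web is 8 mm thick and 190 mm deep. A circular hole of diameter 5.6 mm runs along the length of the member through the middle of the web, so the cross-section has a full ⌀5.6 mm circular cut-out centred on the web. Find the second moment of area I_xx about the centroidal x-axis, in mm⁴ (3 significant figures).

I_xx ≈ 1.10 × 10⁷ mm⁴

Break the section into simple shapes (no overlaps), measuring from the bottom-left corner of the bounding box.
Flange: 90 × 12, A = 1 080 mm², y = 6 mm, Ī = 12 960 mm⁴.
Web: 8 × 190, A = 1 520 mm², y = 107 mm, Ī = 4 572 667 mm⁴.
Hole (subtracted): ⌀5.6, A = 24.63 mm², y = 107 mm, Ī = 48.275 mm⁴.
Centroid: ȳ = ΣA·y / ΣA = 64.645 mm.
Transfer each piece to the centroidal x-axis using Ī + A·d² with d = y − 64.645:
  flange: d = -58.645 mm → contributes +3 727 325 mm⁴
  web: d = 42.355 mm → contributes +7 299 475 mm⁴
  hole: d = 42.355 mm → contributes −44 233 mm⁴
Total I = 10 982 566 mm⁴.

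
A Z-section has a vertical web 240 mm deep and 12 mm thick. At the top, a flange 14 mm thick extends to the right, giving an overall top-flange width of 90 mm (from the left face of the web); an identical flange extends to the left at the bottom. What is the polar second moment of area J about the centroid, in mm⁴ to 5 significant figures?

Break the section into simple shapes (no overlaps), measuring from the bottom-left corner of the bounding box.
Web: 12 × 240, A = 2 880 mm², y = 120 mm, Ī = 13 824 000 mm⁴.
Top flange (beyond web): 78 × 14, A = 1 092 mm², y = 233 mm, Ī = 17 836 mm⁴.
Bottom flange (beyond web): 78 × 14, A = 1 092 mm², y = 7 mm, Ī = 17 836 mm⁴.
Centroid: ȳ = ΣA·y / ΣA = 120 mm.
Transfer each piece to the centroidal x-axis using Ī + A·d² with d = y − 120:
  web: d = 0 mm → contributes +13 824 000 mm⁴
  top flange (beyond web): d = 113 mm → contributes +13 961 584 mm⁴
  bottom flange (beyond web): d = -113 mm → contributes +13 961 584 mm⁴
Total I = 41 747 168 mm⁴.
For the y-axis: x̄ = 84 mm.
Repeating about the centroidal y-axis gives I_y = 5 564 448 mm⁴.
Polar second moment: J = I_x + I_y = 47 311 616 mm⁴.

J ≈ 4.7312 × 10⁷ mm⁴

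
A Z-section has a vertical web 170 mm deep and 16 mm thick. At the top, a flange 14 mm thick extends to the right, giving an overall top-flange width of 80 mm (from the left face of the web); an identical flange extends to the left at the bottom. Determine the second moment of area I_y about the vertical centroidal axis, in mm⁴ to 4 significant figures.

Treat the section as a set of non-overlapping primitives; coordinates are from the bounding-box lower-left.
Web: 16 × 170, A = 2 720 mm², x = 72 mm, Ī = 58026.7 mm⁴.
Top flange (beyond web): 64 × 14, A = 896 mm², x = 112 mm, Ī = 305 835 mm⁴.
Bottom flange (beyond web): 64 × 14, A = 896 mm², x = 32 mm, Ī = 305 835 mm⁴.
Centroid: x̄ = ΣA·x / ΣA = 72 mm.
Transfer each piece to the vertical centroidal axis using Ī + A·d² with d = x − 72:
  web: d = 0 mm → contributes +58026.7 mm⁴
  top flange (beyond web): d = 40 mm → contributes +1 739 435 mm⁴
  bottom flange (beyond web): d = -40 mm → contributes +1 739 435 mm⁴
Total I = 3 536 896 mm⁴.

I_y ≈ 3.537 × 10⁶ mm⁴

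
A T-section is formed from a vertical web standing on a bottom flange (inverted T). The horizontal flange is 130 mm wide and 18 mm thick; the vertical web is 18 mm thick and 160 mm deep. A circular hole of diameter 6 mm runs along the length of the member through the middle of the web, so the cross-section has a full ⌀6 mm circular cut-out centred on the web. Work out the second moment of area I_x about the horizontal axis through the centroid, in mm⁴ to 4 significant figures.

I_x ≈ 1.639 × 10⁷ mm⁴

Decompose the section into non-overlapping parts with the origin at the bottom-left of its bounding rectangle.
Flange: 130 × 18, A = 2 340 mm², y = 9 mm, Ī = 63 180 mm⁴.
Web: 18 × 160, A = 2 880 mm², y = 98 mm, Ī = 6 144 000 mm⁴.
Hole (subtracted): ⌀6, A = 28.2743 mm², y = 98 mm, Ī = 63.6173 mm⁴.
Centroid: ȳ = ΣA·y / ΣA = 57.8862 mm.
Transfer each piece to the horizontal axis through the centroid using Ī + A·d² with d = y − 57.8862:
  flange: d = -48.8862 mm → contributes +5 655 447 mm⁴
  web: d = 40.1138 mm → contributes +10 778 264 mm⁴
  hole: d = 40.1138 mm → contributes −45560.4 mm⁴
Total I = 16 388 150 mm⁴.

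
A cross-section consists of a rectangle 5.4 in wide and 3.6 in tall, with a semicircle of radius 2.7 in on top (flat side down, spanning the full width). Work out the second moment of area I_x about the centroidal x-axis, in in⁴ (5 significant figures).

I_x ≈ 89.367 in⁴

Decompose the section into non-overlapping parts with the origin at the bottom-left of its bounding rectangle.
Rectangular body: 5.4 × 3.6, A = 19.44 in², y = 1.8 in, Ī = 20.9952 in⁴.
Semicircular cap: semicircle r = 2.7, A = 11.45111 in², y = 4.745916 in, Ī = 5.832935 in⁴.
Centroid: ȳ = ΣA·y / ΣA = 2.892029 in.
Transfer each piece to the centroidal x-axis using Ī + A·d² with d = y − 2.892029:
  rectangular body: d = -1.092029 in → contributes +44.17794 in⁴
  semicircular cap: d = 1.853886 in → contributes +45.18918 in⁴
Total I = 89.36712 in⁴.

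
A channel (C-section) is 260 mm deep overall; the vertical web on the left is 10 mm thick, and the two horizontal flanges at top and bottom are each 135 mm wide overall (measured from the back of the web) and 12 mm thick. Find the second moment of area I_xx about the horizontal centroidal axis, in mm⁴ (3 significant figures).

Split into non-overlapping primitives; take the origin at the lower-left of the bounding box.
Web: 10 × 260, A = 2 600 mm², y = 130 mm, Ī = 14 646 667 mm⁴.
Top flange (beyond web): 125 × 12, A = 1 500 mm², y = 254 mm, Ī = 18 000 mm⁴.
Bottom flange (beyond web): 125 × 12, A = 1 500 mm², y = 6 mm, Ī = 18 000 mm⁴.
By symmetry the centroid is at mid-height, ȳ = 130 mm.
Transfer each piece to the horizontal centroidal axis using Ī + A·d² with d = y − 130:
  web: d = 0 mm → contributes +14 646 667 mm⁴
  top flange (beyond web): d = 124 mm → contributes +23 082 000 mm⁴
  bottom flange (beyond web): d = -124 mm → contributes +23 082 000 mm⁴
Total I = 60 810 667 mm⁴.

I_xx ≈ 6.08 × 10⁷ mm⁴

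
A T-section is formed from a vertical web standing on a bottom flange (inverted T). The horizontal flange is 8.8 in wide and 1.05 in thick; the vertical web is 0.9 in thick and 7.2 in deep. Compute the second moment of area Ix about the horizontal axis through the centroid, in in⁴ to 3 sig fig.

Treat the section as a set of non-overlapping primitives; coordinates are from the bounding-box lower-left.
Flange: 8.8 × 1.05, A = 9.24 in², y = 0.525 in, Ī = 0.84893 in⁴.
Web: 0.9 × 7.2, A = 6.48 in², y = 4.65 in, Ī = 27.994 in⁴.
Centroid: ȳ = ΣA·y / ΣA = 2.2254 in.
Transfer each piece to the horizontal axis through the centroid using Ī + A·d² with d = y − 2.2254:
  flange: d = -1.7004 in → contributes +27.565 in⁴
  web: d = 2.4246 in → contributes +66.088 in⁴
Total I = 93.653 in⁴.

Ix ≈ 93.7 in⁴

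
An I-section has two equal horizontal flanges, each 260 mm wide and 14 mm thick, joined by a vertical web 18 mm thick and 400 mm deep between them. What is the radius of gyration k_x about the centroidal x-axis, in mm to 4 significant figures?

k_x ≈ 167.9 mm

Treat the section as a set of non-overlapping primitives; coordinates are from the bounding-box lower-left.
Bottom flange: 260 × 14, A = 3 640 mm², y = 7 mm, Ī = 59453.3 mm⁴.
Web: 18 × 400, A = 7 200 mm², y = 214 mm, Ī = 96 000 000 mm⁴.
Top flange: 260 × 14, A = 3 640 mm², y = 421 mm, Ī = 59453.3 mm⁴.
By symmetry the centroid is at mid-height, ȳ = 214 mm.
Transfer each piece to the centroidal x-axis using Ī + A·d² with d = y − 214:
  bottom flange: d = -207 mm → contributes +156 029 813 mm⁴
  web: d = 0 mm → contributes +96 000 000 mm⁴
  top flange: d = 207 mm → contributes +156 029 813 mm⁴
Total I = 408 059 627 mm⁴.
Radius of gyration: k = √(I/A) = √(408 059 627 / 14 480) = 167.872 mm.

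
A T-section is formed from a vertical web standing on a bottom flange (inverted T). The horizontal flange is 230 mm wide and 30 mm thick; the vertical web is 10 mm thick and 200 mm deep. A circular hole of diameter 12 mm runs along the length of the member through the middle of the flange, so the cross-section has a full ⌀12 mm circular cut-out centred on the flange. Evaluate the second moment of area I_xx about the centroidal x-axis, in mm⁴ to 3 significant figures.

Break the section into simple shapes (no overlaps), measuring from the bottom-left corner of the bounding box.
Flange: 230 × 30, A = 6 900 mm², y = 15 mm, Ī = 517 500 mm⁴.
Web: 10 × 200, A = 2 000 mm², y = 130 mm, Ī = 6 666 667 mm⁴.
Hole (subtracted): ⌀12, A = 113.1 mm², y = 15 mm, Ī = 1017.9 mm⁴.
Centroid: ȳ = ΣA·y / ΣA = 41.175 mm.
Transfer each piece to the centroidal x-axis using Ī + A·d² with d = y − 41.175:
  flange: d = -26.175 mm → contributes +5 245 017 mm⁴
  web: d = 88.825 mm → contributes +22 446 314 mm⁴
  hole: d = -26.175 mm → contributes −78 506 mm⁴
Total I = 27 612 825 mm⁴.

I_xx ≈ 2.76 × 10⁷ mm⁴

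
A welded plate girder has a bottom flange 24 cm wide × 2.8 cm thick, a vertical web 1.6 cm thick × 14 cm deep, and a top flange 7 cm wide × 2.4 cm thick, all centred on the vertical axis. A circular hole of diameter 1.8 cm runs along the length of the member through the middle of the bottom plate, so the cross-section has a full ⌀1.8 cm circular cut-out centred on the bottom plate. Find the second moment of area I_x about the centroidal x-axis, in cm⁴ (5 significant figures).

I_x ≈ 4527.0 cm⁴

Break the section into simple shapes (no overlaps), measuring from the bottom-left corner of the bounding box.
Bottom plate: 24 × 2.8, A = 67.2 cm², y = 1.4 cm, Ī = 43.904 cm⁴.
Web plate: 1.6 × 14, A = 22.4 cm², y = 9.8 cm, Ī = 365.8667 cm⁴.
Top plate: 7 × 2.4, A = 16.8 cm², y = 18 cm, Ī = 8.064 cm⁴.
Hole (subtracted): ⌀1.8, A = 2.54469 cm², y = 1.4 cm, Ī = 0.5152997 cm⁴.
Centroid: ȳ = ΣA·y / ΣA = 5.897026 cm.
Transfer each piece to the centroidal x-axis using Ī + A·d² with d = y − 5.897026:
  bottom plate: d = -4.497026 cm → contributes +1402.906 cm⁴
  web plate: d = 3.902974 cm → contributes +707.0905 cm⁴
  top plate: d = 12.10297 cm → contributes +2468.961 cm⁴
  hole: d = -4.497026 cm → contributes −51.97718 cm⁴
Total I = 4526.98 cm⁴.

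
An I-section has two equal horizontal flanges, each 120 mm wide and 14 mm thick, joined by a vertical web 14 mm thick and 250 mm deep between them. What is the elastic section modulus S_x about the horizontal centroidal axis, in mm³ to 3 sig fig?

Decompose the section into non-overlapping parts with the origin at the bottom-left of its bounding rectangle.
Bottom flange: 120 × 14, A = 1 680 mm², y = 7 mm, Ī = 27 440 mm⁴.
Web: 14 × 250, A = 3 500 mm², y = 139 mm, Ī = 18 229 167 mm⁴.
Top flange: 120 × 14, A = 1 680 mm², y = 271 mm, Ī = 27 440 mm⁴.
By symmetry the centroid is at mid-height, ȳ = 139 mm.
Transfer each piece to the horizontal centroidal axis using Ī + A·d² with d = y − 139:
  bottom flange: d = -132 mm → contributes +29 299 760 mm⁴
  web: d = 0 mm → contributes +18 229 167 mm⁴
  top flange: d = 132 mm → contributes +29 299 760 mm⁴
Total I = 76 828 687 mm⁴.
Extreme fibre distance c = 139 mm; S = I/c = 552 724 mm³.

S_x ≈ 5.53 × 10⁵ mm³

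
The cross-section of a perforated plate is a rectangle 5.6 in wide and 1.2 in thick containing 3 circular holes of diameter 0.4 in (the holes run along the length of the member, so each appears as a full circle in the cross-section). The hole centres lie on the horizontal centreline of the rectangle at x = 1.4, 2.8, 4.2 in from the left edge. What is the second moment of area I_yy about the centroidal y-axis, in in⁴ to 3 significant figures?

Break the section into simple shapes (no overlaps), measuring from the bottom-left corner of the bounding box.
Plate: 5.6 × 1.2, A = 6.72 in², x = 2.8 in, Ī = 17.562 in⁴.
Hole 1 (subtracted): ⌀0.4, A = 0.12566 in², x = 1.4 in, Ī = 0.0012566 in⁴.
Hole 2 (subtracted): ⌀0.4, A = 0.12566 in², x = 2.8 in, Ī = 0.0012566 in⁴.
Hole 3 (subtracted): ⌀0.4, A = 0.12566 in², x = 4.2 in, Ī = 0.0012566 in⁴.
By symmetry the centroid is at mid-width, x̄ = 2.8 in.
Transfer each piece to the centroidal y-axis using Ī + A·d² with d = x − 2.8:
  plate: d = 0 in → contributes +17.562 in⁴
  hole 1: d = -1.4 in → contributes −0.24756 in⁴
  hole 2: d = 0 in → contributes −0.0012566 in⁴
  hole 3: d = 1.4 in → contributes −0.24756 in⁴
Total I = 17.065 in⁴.

I_yy ≈ 17.1 in⁴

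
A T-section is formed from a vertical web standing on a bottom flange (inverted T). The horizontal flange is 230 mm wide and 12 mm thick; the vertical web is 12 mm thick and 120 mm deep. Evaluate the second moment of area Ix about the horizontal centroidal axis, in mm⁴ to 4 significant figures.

Treat the section as a set of non-overlapping primitives; coordinates are from the bounding-box lower-left.
Flange: 230 × 12, A = 2 760 mm², y = 6 mm, Ī = 33 120 mm⁴.
Web: 12 × 120, A = 1 440 mm², y = 72 mm, Ī = 1 728 000 mm⁴.
Centroid: ȳ = ΣA·y / ΣA = 28.6286 mm.
Transfer each piece to the horizontal centroidal axis using Ī + A·d² with d = y − 28.6286:
  flange: d = -22.6286 mm → contributes +1 446 384 mm⁴
  web: d = 43.3714 mm → contributes +4 436 756 mm⁴
Total I = 5 883 141 mm⁴.

Ix ≈ 5.883 × 10⁶ mm⁴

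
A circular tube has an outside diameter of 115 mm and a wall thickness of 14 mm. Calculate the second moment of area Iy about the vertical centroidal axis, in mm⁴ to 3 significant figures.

Decompose the section into non-overlapping parts with the origin at the bottom-left of its bounding rectangle.
Outer circle: ⌀115, A = 10 387 mm², x = 57.5 mm, Ī = 8 585 414 mm⁴.
Bore (subtracted): ⌀87, A = 5944.7 mm², x = 57.5 mm, Ī = 2 812 205 mm⁴.
By symmetry the centroid is at mid-width, x̄ = 57.5 mm.
All pieces are centred on the vertical centroidal axis, so I = ΣĪ (holes subtracted) = 5 773 210 mm⁴.

Iy ≈ 5.77 × 10⁶ mm⁴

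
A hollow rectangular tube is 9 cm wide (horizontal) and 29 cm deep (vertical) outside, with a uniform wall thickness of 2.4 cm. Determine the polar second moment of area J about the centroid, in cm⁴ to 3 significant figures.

Break the section into simple shapes (no overlaps), measuring from the bottom-left corner of the bounding box.
Outer rectangle: 9 × 29, A = 261 cm², y = 14.5 cm, Ī = 18 292 cm⁴.
Inner void (subtracted): 4.2 × 24.2, A = 101.64 cm², y = 14.5 cm, Ī = 4960.4 cm⁴.
By symmetry the centroid is at mid-height, ȳ = 14.5 cm.
All pieces are centred on the centroidal x-axis, so I = ΣĪ (holes subtracted) = 13 331 cm⁴.
Repeating about the centroidal y-axis gives I_y = 1612.3 cm⁴.
Polar second moment: J = I_x + I_y = 14 944 cm⁴.

J ≈ 1.49 × 10⁴ cm⁴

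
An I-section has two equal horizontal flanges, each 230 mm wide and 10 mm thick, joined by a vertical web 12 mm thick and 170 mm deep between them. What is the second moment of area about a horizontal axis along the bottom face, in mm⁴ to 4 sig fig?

Decompose the section into non-overlapping parts with the origin at the bottom-left of its bounding rectangle.
Bottom flange: 230 × 10, A = 2 300 mm², y = 5 mm, Ī = 19166.7 mm⁴.
Web: 12 × 170, A = 2 040 mm², y = 95 mm, Ī = 4 913 000 mm⁴.
Top flange: 230 × 10, A = 2 300 mm², y = 185 mm, Ī = 19166.7 mm⁴.
Transfer each piece to the bottom edge using Ī + A·d² with d = y − 0:
  bottom flange: d = 5 mm → contributes +76666.7 mm⁴
  web: d = 95 mm → contributes +23 324 000 mm⁴
  top flange: d = 185 mm → contributes +78 736 667 mm⁴
Total I = 102 137 333 mm⁴.

I_base ≈ 1.021 × 10⁸ mm⁴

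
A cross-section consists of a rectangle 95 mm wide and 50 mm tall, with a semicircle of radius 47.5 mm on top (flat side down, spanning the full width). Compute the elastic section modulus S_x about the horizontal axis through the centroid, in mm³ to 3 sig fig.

Split into non-overlapping primitives; take the origin at the lower-left of the bounding box.
Rectangular body: 95 × 50, A = 4 750 mm², y = 25 mm, Ī = 989 583 mm⁴.
Semicircular cap: semicircle r = 47.5, A = 3544.1 mm², y = 70.16 mm, Ī = 558 736 mm⁴.
Centroid: ȳ = ΣA·y / ΣA = 44.297 mm.
Transfer each piece to the horizontal axis through the centroid using Ī + A·d² with d = y − 44.297:
  rectangular body: d = -19.297 mm → contributes +2 758 344 mm⁴
  semicircular cap: d = 25.863 mm → contributes +2 929 321 mm⁴
Total I = 5 687 664 mm⁴.
Extreme fibre distance c = 53.203 mm; S = I/c = 106 905 mm³.

S_x ≈ 1.07 × 10⁵ mm³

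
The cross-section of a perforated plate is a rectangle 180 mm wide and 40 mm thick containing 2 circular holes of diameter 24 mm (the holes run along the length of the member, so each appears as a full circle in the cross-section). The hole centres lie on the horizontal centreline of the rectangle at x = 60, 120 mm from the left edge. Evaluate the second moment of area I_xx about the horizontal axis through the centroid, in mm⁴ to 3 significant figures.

I_xx ≈ 9.27 × 10⁵ mm⁴

Break the section into simple shapes (no overlaps), measuring from the bottom-left corner of the bounding box.
Plate: 180 × 40, A = 7 200 mm², y = 20 mm, Ī = 960 000 mm⁴.
Hole 1 (subtracted): ⌀24, A = 452.39 mm², y = 20 mm, Ī = 16 286 mm⁴.
Hole 2 (subtracted): ⌀24, A = 452.39 mm², y = 20 mm, Ī = 16 286 mm⁴.
By symmetry the centroid is at mid-height, ȳ = 20 mm.
All pieces are centred on the horizontal axis through the centroid, so I = ΣĪ (holes subtracted) = 927 428 mm⁴.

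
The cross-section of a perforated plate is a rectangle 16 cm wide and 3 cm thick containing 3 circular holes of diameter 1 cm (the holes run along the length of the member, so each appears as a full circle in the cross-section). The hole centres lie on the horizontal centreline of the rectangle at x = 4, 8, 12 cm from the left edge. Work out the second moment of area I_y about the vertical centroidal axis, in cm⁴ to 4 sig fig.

Split into non-overlapping primitives; take the origin at the lower-left of the bounding box.
Plate: 16 × 3, A = 48 cm², x = 8 cm, Ī = 1 024 cm⁴.
Hole 1 (subtracted): ⌀1, A = 0.785398 cm², x = 4 cm, Ī = 0.0490874 cm⁴.
Hole 2 (subtracted): ⌀1, A = 0.785398 cm², x = 8 cm, Ī = 0.0490874 cm⁴.
Hole 3 (subtracted): ⌀1, A = 0.785398 cm², x = 12 cm, Ī = 0.0490874 cm⁴.
By symmetry the centroid is at mid-width, x̄ = 8 cm.
Transfer each piece to the vertical centroidal axis using Ī + A·d² with d = x − 8:
  plate: d = 0 cm → contributes +1 024 cm⁴
  hole 1: d = -4 cm → contributes −12.6155 cm⁴
  hole 2: d = 0 cm → contributes −0.0490874 cm⁴
  hole 3: d = 4 cm → contributes −12.6155 cm⁴
Total I = 998.72 cm⁴.

I_y ≈ 998.7 cm⁴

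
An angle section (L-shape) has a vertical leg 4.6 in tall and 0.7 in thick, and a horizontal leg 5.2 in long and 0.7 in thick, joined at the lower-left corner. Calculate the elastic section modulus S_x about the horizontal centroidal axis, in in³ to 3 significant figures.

Split into non-overlapping primitives; take the origin at the lower-left of the bounding box.
Vertical leg: 0.7 × 4.6, A = 3.22 in², y = 2.3 in, Ī = 5.6779 in⁴.
Horizontal leg (remainder): 4.5 × 0.7, A = 3.15 in², y = 0.35 in, Ī = 0.12863 in⁴.
Centroid: ȳ = ΣA·y / ΣA = 1.3357 in.
Transfer each piece to the horizontal centroidal axis using Ī + A·d² with d = y − 1.3357:
  vertical leg: d = 0.96429 in → contributes +8.672 in⁴
  horizontal leg (remainder): d = -0.98571 in → contributes +3.1893 in⁴
Total I = 11.861 in⁴.
Extreme fibre distance c = 3.2643 in; S = I/c = 3.6337 in³.

S_x ≈ 3.63 in³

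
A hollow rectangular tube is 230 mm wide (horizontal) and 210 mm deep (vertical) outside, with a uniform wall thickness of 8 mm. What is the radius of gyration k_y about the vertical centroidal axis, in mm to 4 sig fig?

Split into non-overlapping primitives; take the origin at the lower-left of the bounding box.
Outer rectangle: 230 × 210, A = 48 300 mm², x = 115 mm, Ī = 212 922 500 mm⁴.
Inner void (subtracted): 214 × 194, A = 41 516 mm², x = 115 mm, Ī = 158 438 895 mm⁴.
By symmetry the centroid is at mid-width, x̄ = 115 mm.
All pieces are centred on the vertical centroidal axis, so I = ΣĪ (holes subtracted) = 54 483 605 mm⁴.
Radius of gyration: k = √(I/A) = √(54 483 605 / 6 784) = 89.6169 mm.

k_y ≈ 89.62 mm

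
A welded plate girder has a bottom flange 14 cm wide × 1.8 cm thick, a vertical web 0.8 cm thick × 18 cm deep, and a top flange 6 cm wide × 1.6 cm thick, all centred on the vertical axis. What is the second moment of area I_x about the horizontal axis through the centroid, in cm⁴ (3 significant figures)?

Decompose the section into non-overlapping parts with the origin at the bottom-left of its bounding rectangle.
Bottom plate: 14 × 1.8, A = 25.2 cm², y = 0.9 cm, Ī = 6.804 cm⁴.
Web plate: 0.8 × 18, A = 14.4 cm², y = 10.8 cm, Ī = 388.8 cm⁴.
Top plate: 6 × 1.6, A = 9.6 cm², y = 20.6 cm, Ī = 2.048 cm⁴.
Centroid: ȳ = ΣA·y / ΣA = 7.6415 cm.
Transfer each piece to the horizontal axis through the centroid using Ī + A·d² with d = y − 7.6415:
  bottom plate: d = -6.7415 cm → contributes +1152.1 cm⁴
  web plate: d = 3.1585 cm → contributes +532.46 cm⁴
  top plate: d = 12.959 cm → contributes +1614.1 cm⁴
Total I = 3298.7 cm⁴.

I_x ≈ 3300 cm⁴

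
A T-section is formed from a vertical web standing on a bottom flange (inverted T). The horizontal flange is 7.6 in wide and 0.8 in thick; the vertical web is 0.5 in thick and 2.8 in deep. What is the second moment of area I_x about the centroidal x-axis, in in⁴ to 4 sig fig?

Split into non-overlapping primitives; take the origin at the lower-left of the bounding box.
Flange: 7.6 × 0.8, A = 6.08 in², y = 0.4 in, Ī = 0.324267 in⁴.
Web: 0.5 × 2.8, A = 1.4 in², y = 2.2 in, Ī = 0.914667 in⁴.
Centroid: ȳ = ΣA·y / ΣA = 0.736898 in.
Transfer each piece to the centroidal x-axis using Ī + A·d² with d = y − 0.736898:
  flange: d = -0.336898 in → contributes +1.01435 in⁴
  web: d = 1.4631 in → contributes +3.9116 in⁴
Total I = 4.92595 in⁴.

I_x ≈ 4.926 in⁴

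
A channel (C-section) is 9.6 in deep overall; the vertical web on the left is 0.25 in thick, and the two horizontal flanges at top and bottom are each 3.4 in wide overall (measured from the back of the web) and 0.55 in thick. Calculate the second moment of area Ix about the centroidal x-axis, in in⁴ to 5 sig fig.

Ix ≈ 89.467 in⁴

Treat the section as a set of non-overlapping primitives; coordinates are from the bounding-box lower-left.
Web: 0.25 × 9.6, A = 2.4 in², y = 4.8 in, Ī = 18.432 in⁴.
Top flange (beyond web): 3.15 × 0.55, A = 1.7325 in², y = 9.325 in, Ī = 0.04367344 in⁴.
Bottom flange (beyond web): 3.15 × 0.55, A = 1.7325 in², y = 0.275 in, Ī = 0.04367344 in⁴.
By symmetry the centroid is at mid-height, ȳ = 4.8 in.
Transfer each piece to the centroidal x-axis using Ī + A·d² with d = y − 4.8:
  web: d = 0 in → contributes +18.432 in⁴
  top flange (beyond web): d = 4.525 in → contributes +35.51769 in⁴
  bottom flange (beyond web): d = -4.525 in → contributes +35.51769 in⁴
Total I = 89.46739 in⁴.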